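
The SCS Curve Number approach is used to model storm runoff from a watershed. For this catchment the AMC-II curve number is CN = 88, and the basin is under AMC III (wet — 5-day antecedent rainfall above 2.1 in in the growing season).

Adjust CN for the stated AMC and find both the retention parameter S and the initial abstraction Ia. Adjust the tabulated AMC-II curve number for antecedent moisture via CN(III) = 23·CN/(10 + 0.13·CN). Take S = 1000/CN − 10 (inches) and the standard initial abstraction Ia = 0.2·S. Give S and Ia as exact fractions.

S = 150/253 in ≈ 0.593 in; Ia = 30/253 in ≈ 0.119 in

Adjust CN=88 to AMC III: 23·88/(10 + 0.13·88) → 2024 ÷ (536/25) = 6325/67 ≈ 94.403
Max retention: S = 1000/(6325/67) − 10 = 150/253 in (≈ 0.593 in)
Ia = 0.2S: 0.2·0.593 = 0.119 in (exactly 30/253)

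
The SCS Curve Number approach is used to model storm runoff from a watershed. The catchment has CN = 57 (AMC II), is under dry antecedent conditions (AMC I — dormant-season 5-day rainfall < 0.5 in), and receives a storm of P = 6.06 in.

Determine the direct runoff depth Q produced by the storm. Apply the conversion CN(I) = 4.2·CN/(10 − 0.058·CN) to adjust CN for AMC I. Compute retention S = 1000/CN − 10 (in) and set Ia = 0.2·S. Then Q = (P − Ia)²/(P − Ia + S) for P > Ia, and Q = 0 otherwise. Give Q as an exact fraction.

CN(I) from CN(II)=57: (4.2·57)/(10 − 0.058·57) = 119700/3347 ≈ 35.763
Retention S: 1000/CN − 10 with CN=35.763 → S = 21500/1197 ≈ 17.962 in
Ia = 0.2S: 0.2·17.962 = 3.592 in (exactly 4300/1197)
Since P=6.060 > Ia=3.592: effective rainfall P−Ia = 147691/59850 in
Q = (147691/59850)²/((147691/59850) + 21500/1197) = (21812631481/3582022500)/(1222691/59850) = 21812631481/73178056350 in ≈ 0.298 in

Q = 21812631481/73178056350 in ≈ 0.298 in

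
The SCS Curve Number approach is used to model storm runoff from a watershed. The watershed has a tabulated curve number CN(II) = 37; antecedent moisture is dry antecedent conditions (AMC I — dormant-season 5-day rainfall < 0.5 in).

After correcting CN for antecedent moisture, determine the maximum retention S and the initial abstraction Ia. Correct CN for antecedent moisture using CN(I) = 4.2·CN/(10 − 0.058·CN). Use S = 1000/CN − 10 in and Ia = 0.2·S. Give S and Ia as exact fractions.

S = 1500/37 in ≈ 40.541 in; Ia = 300/37 in ≈ 8.108 in

Dry (AMC I): CN(I) = 4.2·37/(10 − 0.058·37) = (777/5)/(3927/500) = 3700/187 ≈ 19.786
Max retention: S = 1000/(3700/187) − 10 = 1500/37 in (≈ 40.541 in)
Ia = 0.2·(1500/37) = 300/37 in ≈ 8.108 in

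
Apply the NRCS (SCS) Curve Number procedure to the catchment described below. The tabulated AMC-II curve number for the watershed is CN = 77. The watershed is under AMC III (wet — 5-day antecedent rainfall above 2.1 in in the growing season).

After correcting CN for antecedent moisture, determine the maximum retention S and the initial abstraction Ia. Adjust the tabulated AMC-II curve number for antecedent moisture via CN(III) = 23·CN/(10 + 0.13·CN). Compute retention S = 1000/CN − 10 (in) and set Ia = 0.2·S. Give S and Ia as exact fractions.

S = 100/77 in ≈ 1.299 in; Ia = 20/77 in ≈ 0.260 in

Wet (AMC III): CN(III) = 23·77/(10 + 0.13·77) = 1771/(2001/100) = 7700/87 ≈ 88.506
S = 1000/(7700/87) − 10 = 100/77 in ≈ 1.299 in
Initial abstraction Ia = S/5 = (100/77)/5 = 20/77 ≈ 0.260 in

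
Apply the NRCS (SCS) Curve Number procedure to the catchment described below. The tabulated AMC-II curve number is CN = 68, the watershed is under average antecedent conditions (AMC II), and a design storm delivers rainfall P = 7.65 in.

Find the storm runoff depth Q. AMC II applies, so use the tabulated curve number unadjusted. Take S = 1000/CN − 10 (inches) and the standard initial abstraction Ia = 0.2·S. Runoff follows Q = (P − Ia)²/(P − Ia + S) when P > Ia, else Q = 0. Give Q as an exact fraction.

AMC II — tabulated CN = 68 applies directly.
S = 1000/68 − 10 = 80/17 in ≈ 4.706 in
Initial abstraction Ia = S/5 = (80/17)/5 = 16/17 ≈ 0.941 in
Since P=7.650 > Ia=0.941: effective rainfall P−Ia = 2281/340 in
Q: (2281/340)² ÷ (3881/340) = 5202961/1319540 in (≈ 3.943 in)

Q = 5202961/1319540 in ≈ 3.943 in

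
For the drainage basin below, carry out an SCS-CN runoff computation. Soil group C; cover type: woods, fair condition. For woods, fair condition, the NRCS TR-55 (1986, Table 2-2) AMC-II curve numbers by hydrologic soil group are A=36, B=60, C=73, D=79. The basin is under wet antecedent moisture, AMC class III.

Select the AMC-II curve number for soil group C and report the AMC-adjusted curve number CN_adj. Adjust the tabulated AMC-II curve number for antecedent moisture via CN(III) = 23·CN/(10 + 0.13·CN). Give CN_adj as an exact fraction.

CN_adj = 167900/1949 ≈ 86.147

NRCS table: woods, fair condition, soil group C → CN(II) = 73
Wet (AMC III): CN(III) = 23·73/(10 + 0.13·73) = 1679/(1949/100) = 167900/1949 ≈ 86.147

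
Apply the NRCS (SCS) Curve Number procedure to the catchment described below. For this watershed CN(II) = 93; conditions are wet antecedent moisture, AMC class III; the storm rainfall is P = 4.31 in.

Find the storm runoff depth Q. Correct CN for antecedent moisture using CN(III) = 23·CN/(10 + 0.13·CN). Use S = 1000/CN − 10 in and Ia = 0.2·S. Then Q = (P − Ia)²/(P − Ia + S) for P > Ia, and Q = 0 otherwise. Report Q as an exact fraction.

Q = 824298752281/209174735100 in ≈ 3.941 in

Wet (AMC III): CN(III) = 23·93/(10 + 0.13·93) = 2139/(2209/100) = 213900/2209 ≈ 96.831
Retention S: 1000/CN − 10 with CN=96.831 → S = 700/2139 ≈ 0.327 in
Ia = 0.2·(700/2139) = 140/2139 in ≈ 0.065 in
Excess rainfall: 4.310 − 0.065 = 4.245 in; P > Ia so Q > 0
Runoff Q = (P−Ia)²/(P−Ia+S) = (4.245)²/(4.245+0.327) = 824298752281/209174735100 ≈ 3.941 in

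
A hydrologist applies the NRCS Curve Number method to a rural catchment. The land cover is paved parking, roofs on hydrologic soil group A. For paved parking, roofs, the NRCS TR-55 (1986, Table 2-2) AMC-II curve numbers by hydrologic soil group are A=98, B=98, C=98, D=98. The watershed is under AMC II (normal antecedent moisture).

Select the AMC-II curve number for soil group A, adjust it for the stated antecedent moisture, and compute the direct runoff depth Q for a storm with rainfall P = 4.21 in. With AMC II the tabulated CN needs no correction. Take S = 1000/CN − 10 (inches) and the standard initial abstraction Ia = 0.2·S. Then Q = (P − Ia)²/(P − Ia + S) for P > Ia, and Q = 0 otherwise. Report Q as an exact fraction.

Q = 417344041/105002100 in ≈ 3.975 in

NRCS table: paved parking, roofs, soil group A → CN(II) = 98
Average conditions: CN = 98 (no AMC adjustment).
Retention S: 1000/CN − 10 with CN=98.000 → S = 10/49 ≈ 0.204 in
Initial abstraction Ia = S/5 = (10/49)/5 = 2/49 ≈ 0.041 in
P − Ia = 4.210 − 0.041 = 20429/4900 ≈ 4.169 in (> 0, runoff occurs)
Q: (20429/4900)² ÷ (21429/4900) = 417344041/105002100 in (≈ 3.975 in)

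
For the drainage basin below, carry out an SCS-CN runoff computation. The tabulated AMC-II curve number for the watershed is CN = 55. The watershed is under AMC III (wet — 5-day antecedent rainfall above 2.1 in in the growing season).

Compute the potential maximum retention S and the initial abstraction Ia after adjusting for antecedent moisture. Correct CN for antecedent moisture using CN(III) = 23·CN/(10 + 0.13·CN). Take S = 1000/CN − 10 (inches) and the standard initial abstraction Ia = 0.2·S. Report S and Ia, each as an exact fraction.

Wet (AMC III): CN(III) = 23·55/(10 + 0.13·55) = 1265/(343/20) = 25300/343 ≈ 73.761
S = 1000/(25300/343) − 10 = 900/253 in ≈ 3.557 in
Initial abstraction Ia = S/5 = (900/253)/5 = 180/253 ≈ 0.711 in

S = 900/253 in ≈ 3.557 in; Ia = 180/253 in ≈ 0.711 in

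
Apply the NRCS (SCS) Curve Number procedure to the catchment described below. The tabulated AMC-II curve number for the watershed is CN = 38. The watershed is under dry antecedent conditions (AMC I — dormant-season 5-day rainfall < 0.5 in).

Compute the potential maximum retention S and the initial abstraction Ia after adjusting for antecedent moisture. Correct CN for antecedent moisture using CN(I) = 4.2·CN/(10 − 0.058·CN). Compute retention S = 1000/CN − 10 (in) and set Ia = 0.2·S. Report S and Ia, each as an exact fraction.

S = 15500/399 in ≈ 38.847 in; Ia = 3100/399 in ≈ 7.769 in

Adjust CN=38 to AMC I: 4.2·38/(10 − 0.058·38) → (798/5) ÷ (1949/250) = 39900/1949 ≈ 20.472
Max retention: S = 1000/(39900/1949) − 10 = 15500/399 in (≈ 38.847 in)
Ia = 0.2S: 0.2·38.847 = 7.769 in (exactly 3100/399)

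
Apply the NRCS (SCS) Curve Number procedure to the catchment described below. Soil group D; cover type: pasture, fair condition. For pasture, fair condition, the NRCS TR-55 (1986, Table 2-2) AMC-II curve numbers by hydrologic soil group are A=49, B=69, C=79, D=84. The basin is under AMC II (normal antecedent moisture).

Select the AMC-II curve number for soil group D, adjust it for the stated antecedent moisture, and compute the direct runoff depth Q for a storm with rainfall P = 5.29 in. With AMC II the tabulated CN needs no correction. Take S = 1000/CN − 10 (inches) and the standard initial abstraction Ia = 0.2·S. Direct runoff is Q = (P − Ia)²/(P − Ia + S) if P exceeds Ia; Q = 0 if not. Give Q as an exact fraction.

NRCS table: pasture, fair condition, soil group D → CN(II) = 84
AMC II — tabulated CN = 84 applies directly.
S = 1000/84 − 10 = 40/21 in ≈ 1.905 in
Ia = 0.2S: 0.2·1.905 = 0.381 in (exactly 8/21)
Excess rainfall: 5.290 − 0.381 = 4.909 in; P > Ia so Q > 0
Q = (10309/2100)²/((10309/2100) + 40/21) = (106275481/4410000)/(14309/2100) = 106275481/30048900 in ≈ 3.537 in

Q = 106275481/30048900 in ≈ 3.537 in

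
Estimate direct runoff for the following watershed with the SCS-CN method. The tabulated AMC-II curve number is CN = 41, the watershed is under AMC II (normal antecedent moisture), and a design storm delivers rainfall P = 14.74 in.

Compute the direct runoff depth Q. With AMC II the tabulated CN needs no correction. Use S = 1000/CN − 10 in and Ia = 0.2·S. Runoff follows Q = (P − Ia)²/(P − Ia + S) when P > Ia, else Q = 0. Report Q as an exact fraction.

CN(II) = 41; AMC II needs no correction.
Retention S: 1000/CN − 10 with CN=41.000 → S = 590/41 ≈ 14.390 in
Ia = 0.2S: 0.2·14.390 = 2.878 in (exactly 118/41)
Since P=14.740 > Ia=2.878: effective rainfall P−Ia = 24317/2050 in
Q: (24317/2050)² ÷ (53817/2050) = 591316489/110324850 in (≈ 5.360 in)

Q = 591316489/110324850 in ≈ 5.360 in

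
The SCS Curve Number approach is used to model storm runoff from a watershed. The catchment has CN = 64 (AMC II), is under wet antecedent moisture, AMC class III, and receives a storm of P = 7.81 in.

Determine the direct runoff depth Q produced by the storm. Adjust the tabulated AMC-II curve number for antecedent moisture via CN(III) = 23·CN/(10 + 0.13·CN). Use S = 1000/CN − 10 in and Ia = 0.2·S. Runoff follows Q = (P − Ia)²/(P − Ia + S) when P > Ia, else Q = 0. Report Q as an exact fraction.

CN(III) from CN(II)=64: (23·64)/(10 + 0.13·64) = 18400/229 ≈ 80.349
Retention S: 1000/CN − 10 with CN=80.349 → S = 225/92 ≈ 2.446 in
Ia = 0.2·(225/92) = 45/92 in ≈ 0.489 in
Excess rainfall: 7.810 − 0.489 = 7.321 in; P > Ia so Q > 0
Q: (8419/1150)² ÷ (22463/2300) = 70879561/12916225 in (≈ 5.488 in)

Q = 70879561/12916225 in ≈ 5.488 in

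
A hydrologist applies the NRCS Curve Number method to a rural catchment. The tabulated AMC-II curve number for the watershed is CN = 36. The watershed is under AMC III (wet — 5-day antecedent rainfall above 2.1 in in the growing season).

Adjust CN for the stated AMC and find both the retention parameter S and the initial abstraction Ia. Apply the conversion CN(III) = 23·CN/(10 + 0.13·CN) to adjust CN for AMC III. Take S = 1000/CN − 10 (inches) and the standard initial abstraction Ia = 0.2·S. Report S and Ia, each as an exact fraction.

Adjust CN=36 to AMC III: 23·36/(10 + 0.13·36) → 828 ÷ (367/25) = 20700/367 ≈ 56.403
S = 1000/(20700/367) − 10 = 1600/207 in ≈ 7.729 in
Initial abstraction Ia = S/5 = (1600/207)/5 = 320/207 ≈ 1.546 in

S = 1600/207 in ≈ 7.729 in; Ia = 320/207 in ≈ 1.546 in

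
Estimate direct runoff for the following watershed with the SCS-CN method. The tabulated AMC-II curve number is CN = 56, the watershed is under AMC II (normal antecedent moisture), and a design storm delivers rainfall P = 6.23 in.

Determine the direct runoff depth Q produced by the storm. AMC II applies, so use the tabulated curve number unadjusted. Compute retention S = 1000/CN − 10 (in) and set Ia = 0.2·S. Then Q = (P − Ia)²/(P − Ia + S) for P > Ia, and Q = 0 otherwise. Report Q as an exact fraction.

Q = 10634121/6132700 in ≈ 1.734 in

Average conditions: CN = 56 (no AMC adjustment).
Max retention: S = 1000/56 − 10 = 55/7 in (≈ 7.857 in)
Ia = 0.2S: 0.2·7.857 = 1.571 in (exactly 11/7)
P − Ia = 6.230 − 1.571 = 3261/700 ≈ 4.659 in (> 0, runoff occurs)
Runoff Q = (P−Ia)²/(P−Ia+S) = (4.659)²/(4.659+7.857) = 10634121/6132700 ≈ 1.734 in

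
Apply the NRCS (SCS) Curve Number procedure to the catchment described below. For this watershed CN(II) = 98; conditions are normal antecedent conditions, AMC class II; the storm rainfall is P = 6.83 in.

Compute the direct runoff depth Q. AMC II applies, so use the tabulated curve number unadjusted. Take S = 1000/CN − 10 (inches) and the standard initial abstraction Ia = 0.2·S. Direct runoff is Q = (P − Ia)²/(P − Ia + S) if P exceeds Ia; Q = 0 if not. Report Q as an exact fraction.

Q = 1106693289/167908300 in ≈ 6.591 in

AMC II — tabulated CN = 98 applies directly.
Max retention: S = 1000/98 − 10 = 10/49 in (≈ 0.204 in)
Ia = 0.2S: 0.2·0.204 = 0.041 in (exactly 2/49)
Since P=6.830 > Ia=0.041: effective rainfall P−Ia = 33267/4900 in
Q: (33267/4900)² ÷ (34267/4900) = 1106693289/167908300 in (≈ 6.591 in)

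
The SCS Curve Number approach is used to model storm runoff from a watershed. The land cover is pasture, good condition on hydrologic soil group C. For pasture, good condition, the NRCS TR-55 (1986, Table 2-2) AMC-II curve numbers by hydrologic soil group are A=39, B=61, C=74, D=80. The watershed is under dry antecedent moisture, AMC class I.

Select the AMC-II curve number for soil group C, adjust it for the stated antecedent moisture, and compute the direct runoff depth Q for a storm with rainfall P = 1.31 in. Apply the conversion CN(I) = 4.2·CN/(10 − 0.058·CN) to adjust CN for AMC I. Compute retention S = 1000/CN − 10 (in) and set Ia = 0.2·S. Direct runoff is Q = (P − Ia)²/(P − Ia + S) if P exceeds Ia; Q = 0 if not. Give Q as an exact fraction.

NRCS table: pasture, good condition, soil group C → CN(II) = 74
CN(I) from CN(II)=74: (4.2·74)/(10 − 0.058·74) = 77700/1427 ≈ 54.450
Retention S: 1000/CN − 10 with CN=54.450 → S = 6500/777 ≈ 8.366 in
Ia = 0.2S: 0.2·8.366 = 1.673 in (exactly 1300/777)
P = 1.310 ≤ Ia = 1.673 in: entire storm abstracted, Q = 0.

Q = 0 in ≈ 0.000 in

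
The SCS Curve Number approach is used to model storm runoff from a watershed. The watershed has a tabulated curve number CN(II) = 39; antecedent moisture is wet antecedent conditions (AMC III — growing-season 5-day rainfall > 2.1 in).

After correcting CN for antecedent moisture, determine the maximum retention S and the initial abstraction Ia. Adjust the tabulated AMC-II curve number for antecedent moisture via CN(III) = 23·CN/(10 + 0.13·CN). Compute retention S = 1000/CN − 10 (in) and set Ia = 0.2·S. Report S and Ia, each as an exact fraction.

S = 6100/897 in ≈ 6.800 in; Ia = 1220/897 in ≈ 1.360 in

CN(III) from CN(II)=39: (23·39)/(10 + 0.13·39) = 89700/1507 ≈ 59.522
Retention S: 1000/CN − 10 with CN=59.522 → S = 6100/897 ≈ 6.800 in
Initial abstraction Ia = S/5 = (6100/897)/5 = 1220/897 ≈ 1.360 in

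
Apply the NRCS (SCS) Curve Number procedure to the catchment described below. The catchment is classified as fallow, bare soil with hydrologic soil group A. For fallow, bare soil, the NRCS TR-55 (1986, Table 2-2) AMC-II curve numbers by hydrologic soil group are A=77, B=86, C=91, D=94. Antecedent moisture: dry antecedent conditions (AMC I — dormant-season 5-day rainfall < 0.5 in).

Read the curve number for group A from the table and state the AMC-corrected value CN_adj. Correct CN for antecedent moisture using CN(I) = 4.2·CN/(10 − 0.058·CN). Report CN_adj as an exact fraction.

CN_adj = 161700/2767 ≈ 58.439

NRCS table: fallow, bare soil, soil group A → CN(II) = 77
Adjust CN=77 to AMC I: 4.2·77/(10 − 0.058·77) → (1617/5) ÷ (2767/500) = 161700/2767 ≈ 58.439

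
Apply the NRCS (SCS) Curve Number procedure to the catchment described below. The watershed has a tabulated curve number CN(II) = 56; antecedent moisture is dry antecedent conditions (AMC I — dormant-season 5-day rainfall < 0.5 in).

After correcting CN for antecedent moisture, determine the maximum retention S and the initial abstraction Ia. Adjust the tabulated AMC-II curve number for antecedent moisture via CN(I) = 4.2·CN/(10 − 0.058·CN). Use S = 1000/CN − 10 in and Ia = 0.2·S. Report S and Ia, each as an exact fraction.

S = 2750/147 in ≈ 18.707 in; Ia = 550/147 in ≈ 3.741 in

Dry (AMC I): CN(I) = 4.2·56/(10 − 0.058·56) = (1176/5)/(844/125) = 7350/211 ≈ 34.834
Max retention: S = 1000/(7350/211) − 10 = 2750/147 in (≈ 18.707 in)
Initial abstraction Ia = S/5 = (2750/147)/5 = 550/147 ≈ 3.741 in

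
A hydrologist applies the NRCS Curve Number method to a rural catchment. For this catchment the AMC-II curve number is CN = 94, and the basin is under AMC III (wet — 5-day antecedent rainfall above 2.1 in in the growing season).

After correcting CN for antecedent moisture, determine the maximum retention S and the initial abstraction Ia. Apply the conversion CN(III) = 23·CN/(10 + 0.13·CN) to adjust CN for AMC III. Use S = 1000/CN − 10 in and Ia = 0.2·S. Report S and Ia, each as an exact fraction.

CN(III) from CN(II)=94: (23·94)/(10 + 0.13·94) = 108100/1111 ≈ 97.300
S = 1000/(108100/1111) − 10 = 300/1081 in ≈ 0.278 in
Ia = 0.2S: 0.2·0.278 = 0.056 in (exactly 60/1081)

S = 300/1081 in ≈ 0.278 in; Ia = 60/1081 in ≈ 0.056 in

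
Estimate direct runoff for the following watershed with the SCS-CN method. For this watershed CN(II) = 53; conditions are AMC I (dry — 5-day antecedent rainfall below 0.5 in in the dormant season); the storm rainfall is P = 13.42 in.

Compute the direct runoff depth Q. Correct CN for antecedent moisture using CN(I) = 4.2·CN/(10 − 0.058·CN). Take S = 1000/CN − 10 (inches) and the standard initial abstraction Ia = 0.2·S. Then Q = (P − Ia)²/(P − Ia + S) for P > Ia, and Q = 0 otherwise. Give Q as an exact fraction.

Q = 261962783329/93871699950 in ≈ 2.791 in

Adjust CN=53 to AMC I: 4.2·53/(10 − 0.058·53) → (1113/5) ÷ (3463/500) = 111300/3463 ≈ 32.140
Max retention: S = 1000/(111300/3463) − 10 = 23500/1113 in (≈ 21.114 in)
Ia = 0.2·(23500/1113) = 4700/1113 in ≈ 4.223 in
Since P=13.420 > Ia=4.223: effective rainfall P−Ia = 511823/55650 in
Q: (511823/55650)² ÷ (1686823/55650) = 261962783329/93871699950 in (≈ 2.791 in)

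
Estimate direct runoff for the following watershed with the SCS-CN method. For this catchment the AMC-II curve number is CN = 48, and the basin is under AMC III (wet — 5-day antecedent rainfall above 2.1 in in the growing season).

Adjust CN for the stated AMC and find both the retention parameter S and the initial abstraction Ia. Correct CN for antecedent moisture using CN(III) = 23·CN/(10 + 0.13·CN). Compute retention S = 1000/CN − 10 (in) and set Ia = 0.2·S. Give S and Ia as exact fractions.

S = 325/69 in ≈ 4.710 in; Ia = 65/69 in ≈ 0.942 in

Adjust CN=48 to AMC III: 23·48/(10 + 0.13·48) → 1104 ÷ (406/25) = 13800/203 ≈ 67.980
Max retention: S = 1000/(13800/203) − 10 = 325/69 in (≈ 4.710 in)
Ia = 0.2S: 0.2·4.710 = 0.942 in (exactly 65/69)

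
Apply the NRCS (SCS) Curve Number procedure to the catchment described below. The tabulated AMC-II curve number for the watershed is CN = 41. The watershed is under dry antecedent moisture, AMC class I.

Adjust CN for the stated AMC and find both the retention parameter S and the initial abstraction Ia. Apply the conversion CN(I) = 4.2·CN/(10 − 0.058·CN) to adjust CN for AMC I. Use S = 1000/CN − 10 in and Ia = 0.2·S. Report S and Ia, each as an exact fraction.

S = 29500/861 in ≈ 34.262 in; Ia = 5900/861 in ≈ 6.852 in

Dry (AMC I): CN(I) = 4.2·41/(10 − 0.058·41) = (861/5)/(3811/500) = 86100/3811 ≈ 22.592
Max retention: S = 1000/(86100/3811) − 10 = 29500/861 in (≈ 34.262 in)
Ia = 0.2S: 0.2·34.262 = 6.852 in (exactly 5900/861)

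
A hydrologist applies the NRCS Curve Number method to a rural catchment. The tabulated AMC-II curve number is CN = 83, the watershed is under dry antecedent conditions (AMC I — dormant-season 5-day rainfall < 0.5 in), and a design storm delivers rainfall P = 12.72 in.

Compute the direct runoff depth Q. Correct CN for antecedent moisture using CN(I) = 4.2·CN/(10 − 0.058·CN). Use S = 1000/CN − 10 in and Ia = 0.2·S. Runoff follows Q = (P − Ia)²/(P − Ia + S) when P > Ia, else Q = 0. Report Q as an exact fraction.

Dry (AMC I): CN(I) = 4.2·83/(10 − 0.058·83) = (1743/5)/(2593/500) = 174300/2593 ≈ 67.219
S = 1000/(174300/2593) − 10 = 8500/1743 in ≈ 4.877 in
Ia = 0.2·(8500/1743) = 1700/1743 in ≈ 0.975 in
Since P=12.720 > Ia=0.975: effective rainfall P−Ia = 511774/43575 in
Q: (511774/43575)² ÷ (724274/43575) = 130956313538/15780119775 in (≈ 8.299 in)

Q = 130956313538/15780119775 in ≈ 8.299 in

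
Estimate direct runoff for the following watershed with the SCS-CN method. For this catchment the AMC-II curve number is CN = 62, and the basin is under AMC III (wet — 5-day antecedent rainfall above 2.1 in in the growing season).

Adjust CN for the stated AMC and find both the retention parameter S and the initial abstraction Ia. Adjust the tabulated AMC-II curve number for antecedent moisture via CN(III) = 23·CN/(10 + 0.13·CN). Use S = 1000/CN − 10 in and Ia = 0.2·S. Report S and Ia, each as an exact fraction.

S = 1900/713 in ≈ 2.665 in; Ia = 380/713 in ≈ 0.533 in

Wet (AMC III): CN(III) = 23·62/(10 + 0.13·62) = 1426/(903/50) = 71300/903 ≈ 78.959
Retention S: 1000/CN − 10 with CN=78.959 → S = 1900/713 ≈ 2.665 in
Ia = 0.2·(1900/713) = 380/713 in ≈ 0.533 in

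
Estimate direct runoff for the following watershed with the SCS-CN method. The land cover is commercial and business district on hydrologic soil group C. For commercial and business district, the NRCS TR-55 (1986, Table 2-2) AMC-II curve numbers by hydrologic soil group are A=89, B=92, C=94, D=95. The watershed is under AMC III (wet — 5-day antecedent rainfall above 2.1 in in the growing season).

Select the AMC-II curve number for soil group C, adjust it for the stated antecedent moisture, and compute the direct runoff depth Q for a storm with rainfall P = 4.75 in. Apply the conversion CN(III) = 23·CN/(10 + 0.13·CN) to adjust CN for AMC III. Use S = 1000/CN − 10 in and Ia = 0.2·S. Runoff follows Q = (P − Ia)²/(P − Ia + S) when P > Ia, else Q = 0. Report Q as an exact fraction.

Q = 412049401/92961676 in ≈ 4.432 in

NRCS table: commercial and business district, soil group C → CN(II) = 94
Wet (AMC III): CN(III) = 23·94/(10 + 0.13·94) = 2162/(1111/50) = 108100/1111 ≈ 97.300
S = 1000/(108100/1111) − 10 = 300/1081 in ≈ 0.278 in
Ia = 0.2·(300/1081) = 60/1081 in ≈ 0.056 in
Excess rainfall: 4.750 − 0.056 = 4.694 in; P > Ia so Q > 0
Q = (20299/4324)²/((20299/4324) + 300/1081) = (412049401/18696976)/(21499/4324) = 412049401/92961676 in ≈ 4.432 in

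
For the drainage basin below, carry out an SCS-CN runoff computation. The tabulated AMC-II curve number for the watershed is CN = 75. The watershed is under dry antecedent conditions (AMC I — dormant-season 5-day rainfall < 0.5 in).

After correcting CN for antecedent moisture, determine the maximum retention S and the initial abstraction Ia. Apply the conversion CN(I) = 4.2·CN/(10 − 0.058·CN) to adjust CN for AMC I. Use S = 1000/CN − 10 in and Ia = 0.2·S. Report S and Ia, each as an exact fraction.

S = 500/63 in ≈ 7.937 in; Ia = 100/63 in ≈ 1.587 in

Dry (AMC I): CN(I) = 4.2·75/(10 − 0.058·75) = 315/(113/20) = 6300/113 ≈ 55.752
S = 1000/(6300/113) − 10 = 500/63 in ≈ 7.937 in
Ia = 0.2S: 0.2·7.937 = 1.587 in (exactly 100/63)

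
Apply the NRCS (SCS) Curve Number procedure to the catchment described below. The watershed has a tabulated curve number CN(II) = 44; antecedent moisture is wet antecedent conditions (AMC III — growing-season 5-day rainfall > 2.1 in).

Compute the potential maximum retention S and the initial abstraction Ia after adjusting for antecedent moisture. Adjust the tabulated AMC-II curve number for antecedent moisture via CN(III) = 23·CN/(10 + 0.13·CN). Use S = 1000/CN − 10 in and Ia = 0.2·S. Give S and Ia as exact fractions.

CN(III) from CN(II)=44: (23·44)/(10 + 0.13·44) = 25300/393 ≈ 64.377
Max retention: S = 1000/(25300/393) − 10 = 1400/253 in (≈ 5.534 in)
Ia = 0.2·(1400/253) = 280/253 in ≈ 1.107 in

S = 1400/253 in ≈ 5.534 in; Ia = 280/253 in ≈ 1.107 in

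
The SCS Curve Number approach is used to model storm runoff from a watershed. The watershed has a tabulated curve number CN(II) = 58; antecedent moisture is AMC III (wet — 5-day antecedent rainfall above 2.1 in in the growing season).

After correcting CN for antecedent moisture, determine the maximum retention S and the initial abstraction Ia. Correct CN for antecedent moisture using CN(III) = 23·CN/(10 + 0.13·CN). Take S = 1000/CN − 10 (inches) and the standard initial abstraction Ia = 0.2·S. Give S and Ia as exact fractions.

Wet (AMC III): CN(III) = 23·58/(10 + 0.13·58) = 1334/(877/50) = 66700/877 ≈ 76.055
Retention S: 1000/CN − 10 with CN=76.055 → S = 2100/667 ≈ 3.148 in
Initial abstraction Ia = S/5 = (2100/667)/5 = 420/667 ≈ 0.630 in

S = 2100/667 in ≈ 3.148 in; Ia = 420/667 in ≈ 0.630 in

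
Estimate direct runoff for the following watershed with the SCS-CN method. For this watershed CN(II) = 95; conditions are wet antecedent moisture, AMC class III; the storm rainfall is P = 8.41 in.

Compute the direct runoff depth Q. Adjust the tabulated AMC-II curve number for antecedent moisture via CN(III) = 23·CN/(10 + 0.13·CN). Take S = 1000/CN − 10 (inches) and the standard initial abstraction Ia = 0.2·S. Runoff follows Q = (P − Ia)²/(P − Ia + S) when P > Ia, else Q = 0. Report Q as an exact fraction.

Q = 133602677289/16410092900 in ≈ 8.141 in

CN(III) from CN(II)=95: (23·95)/(10 + 0.13·95) = 43700/447 ≈ 97.763
Max retention: S = 1000/(43700/447) − 10 = 100/437 in (≈ 0.229 in)
Ia = 0.2S: 0.2·0.229 = 0.046 in (exactly 20/437)
Excess rainfall: 8.410 − 0.046 = 8.364 in; P > Ia so Q > 0
Q = (365517/43700)²/((365517/43700) + 100/437) = (133602677289/1909690000)/(375517/43700) = 133602677289/16410092900 in ≈ 8.141 in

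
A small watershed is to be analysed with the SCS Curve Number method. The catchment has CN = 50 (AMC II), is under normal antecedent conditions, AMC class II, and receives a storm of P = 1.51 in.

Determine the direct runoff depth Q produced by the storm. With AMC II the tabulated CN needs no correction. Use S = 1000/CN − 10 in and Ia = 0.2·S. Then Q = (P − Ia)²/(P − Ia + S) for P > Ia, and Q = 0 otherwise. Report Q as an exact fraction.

AMC II — tabulated CN = 50 applies directly.
S = 1000/50 − 10 = 10 in ≈ 10.000 in
Ia = 0.2S: 0.2·10.000 = 2.000 in (exactly 2)
P = 1.510 ≤ Ia = 2.000 in: entire storm abstracted, Q = 0.

Q = 0 in ≈ 0.000 in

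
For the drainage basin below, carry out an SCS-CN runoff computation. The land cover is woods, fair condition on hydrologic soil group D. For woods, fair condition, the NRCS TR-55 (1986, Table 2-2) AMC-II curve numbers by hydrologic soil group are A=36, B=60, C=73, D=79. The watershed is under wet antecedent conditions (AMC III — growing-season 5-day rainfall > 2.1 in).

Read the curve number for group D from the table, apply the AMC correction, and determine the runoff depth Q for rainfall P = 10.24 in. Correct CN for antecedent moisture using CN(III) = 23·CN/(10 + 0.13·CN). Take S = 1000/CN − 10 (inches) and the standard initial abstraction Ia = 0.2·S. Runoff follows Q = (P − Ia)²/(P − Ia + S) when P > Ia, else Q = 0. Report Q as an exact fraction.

NRCS table: woods, fair condition, soil group D → CN(II) = 79
CN(III) from CN(II)=79: (23·79)/(10 + 0.13·79) = 181700/2027 ≈ 89.640
S = 1000/(181700/2027) − 10 = 2100/1817 in ≈ 1.156 in
Ia = 0.2S: 0.2·1.156 = 0.231 in (exactly 420/1817)
Excess rainfall: 10.240 − 0.231 = 10.009 in; P > Ia so Q > 0
Q: (454652/45425)² ÷ (507152/45425) = 12919277569/1439836225 in (≈ 8.973 in)

Q = 12919277569/1439836225 in ≈ 8.973 in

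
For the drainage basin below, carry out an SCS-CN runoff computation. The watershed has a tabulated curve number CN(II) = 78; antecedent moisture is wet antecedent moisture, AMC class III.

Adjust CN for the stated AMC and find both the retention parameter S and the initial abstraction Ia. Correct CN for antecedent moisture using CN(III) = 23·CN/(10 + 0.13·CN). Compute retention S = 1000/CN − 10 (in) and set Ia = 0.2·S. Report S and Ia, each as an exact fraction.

S = 1100/897 in ≈ 1.226 in; Ia = 220/897 in ≈ 0.245 in

Wet (AMC III): CN(III) = 23·78/(10 + 0.13·78) = 1794/(1007/50) = 89700/1007 ≈ 89.076
S = 1000/(89700/1007) − 10 = 1100/897 in ≈ 1.226 in
Ia = 0.2·(1100/897) = 220/897 in ≈ 0.245 in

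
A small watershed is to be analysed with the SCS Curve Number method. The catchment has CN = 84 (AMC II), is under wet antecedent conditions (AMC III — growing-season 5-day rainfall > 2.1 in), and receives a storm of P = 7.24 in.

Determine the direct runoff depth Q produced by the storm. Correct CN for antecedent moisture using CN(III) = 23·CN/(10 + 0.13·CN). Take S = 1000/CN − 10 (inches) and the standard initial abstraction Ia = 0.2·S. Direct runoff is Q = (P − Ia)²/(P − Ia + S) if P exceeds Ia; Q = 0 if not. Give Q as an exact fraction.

Wet (AMC III): CN(III) = 23·84/(10 + 0.13·84) = 1932/(523/25) = 48300/523 ≈ 92.352
Max retention: S = 1000/(48300/523) − 10 = 400/483 in (≈ 0.828 in)
Ia = 0.2S: 0.2·0.828 = 0.166 in (exactly 80/483)
Since P=7.240 > Ia=0.166: effective rainfall P−Ia = 85423/12075 in
Q: (85423/12075)² ÷ (95423/12075) = 7297088929/1152232725 in (≈ 6.333 in)

Q = 7297088929/1152232725 in ≈ 6.333 in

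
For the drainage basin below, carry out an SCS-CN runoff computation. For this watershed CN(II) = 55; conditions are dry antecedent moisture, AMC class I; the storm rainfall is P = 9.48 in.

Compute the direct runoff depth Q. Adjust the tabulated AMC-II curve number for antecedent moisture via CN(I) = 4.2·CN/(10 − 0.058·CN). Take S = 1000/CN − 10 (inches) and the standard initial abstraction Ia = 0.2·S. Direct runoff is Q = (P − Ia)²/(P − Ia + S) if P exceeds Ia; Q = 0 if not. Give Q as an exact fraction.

Q = 12837889/10319925 in ≈ 1.244 in

Dry (AMC I): CN(I) = 4.2·55/(10 − 0.058·55) = 231/(681/100) = 7700/227 ≈ 33.921
Max retention: S = 1000/(7700/227) − 10 = 1500/77 in (≈ 19.481 in)
Ia = 0.2·(1500/77) = 300/77 in ≈ 3.896 in
Excess rainfall: 9.480 − 3.896 = 5.584 in; P > Ia so Q > 0
Q: (10749/1925)² ÷ (48249/1925) = 12837889/10319925 in (≈ 1.244 in)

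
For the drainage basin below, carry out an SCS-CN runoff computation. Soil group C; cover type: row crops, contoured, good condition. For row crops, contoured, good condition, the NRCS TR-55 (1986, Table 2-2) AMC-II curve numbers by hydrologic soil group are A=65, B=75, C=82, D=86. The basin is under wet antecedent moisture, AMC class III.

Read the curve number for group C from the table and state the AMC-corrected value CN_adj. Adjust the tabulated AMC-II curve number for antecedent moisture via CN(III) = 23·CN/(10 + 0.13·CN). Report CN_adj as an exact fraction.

CN_adj = 94300/1033 ≈ 91.288

NRCS table: row crops, contoured, good condition, soil group C → CN(II) = 82
Adjust CN=82 to AMC III: 23·82/(10 + 0.13·82) → 1886 ÷ (1033/50) = 94300/1033 ≈ 91.288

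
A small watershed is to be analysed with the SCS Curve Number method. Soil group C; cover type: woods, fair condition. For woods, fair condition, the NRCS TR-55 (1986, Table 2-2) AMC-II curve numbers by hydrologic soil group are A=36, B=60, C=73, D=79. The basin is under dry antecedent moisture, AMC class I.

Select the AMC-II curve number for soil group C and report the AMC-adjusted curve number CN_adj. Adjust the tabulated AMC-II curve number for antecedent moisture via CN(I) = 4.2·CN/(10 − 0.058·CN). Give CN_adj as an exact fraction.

NRCS table: woods, fair condition, soil group C → CN(II) = 73
Dry (AMC I): CN(I) = 4.2·73/(10 − 0.058·73) = (1533/5)/(2883/500) = 51100/961 ≈ 53.174

CN_adj = 51100/961 ≈ 53.174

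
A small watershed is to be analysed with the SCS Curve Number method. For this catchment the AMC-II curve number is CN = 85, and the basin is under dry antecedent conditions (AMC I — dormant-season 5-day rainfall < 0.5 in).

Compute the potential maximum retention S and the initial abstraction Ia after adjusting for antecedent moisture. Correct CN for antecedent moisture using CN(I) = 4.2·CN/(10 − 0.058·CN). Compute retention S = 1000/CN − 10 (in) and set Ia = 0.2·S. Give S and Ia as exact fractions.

S = 500/119 in ≈ 4.202 in; Ia = 100/119 in ≈ 0.840 in

CN(I) from CN(II)=85: (4.2·85)/(10 − 0.058·85) = 11900/169 ≈ 70.414
Retention S: 1000/CN − 10 with CN=70.414 → S = 500/119 ≈ 4.202 in
Initial abstraction Ia = S/5 = (500/119)/5 = 100/119 ≈ 0.840 in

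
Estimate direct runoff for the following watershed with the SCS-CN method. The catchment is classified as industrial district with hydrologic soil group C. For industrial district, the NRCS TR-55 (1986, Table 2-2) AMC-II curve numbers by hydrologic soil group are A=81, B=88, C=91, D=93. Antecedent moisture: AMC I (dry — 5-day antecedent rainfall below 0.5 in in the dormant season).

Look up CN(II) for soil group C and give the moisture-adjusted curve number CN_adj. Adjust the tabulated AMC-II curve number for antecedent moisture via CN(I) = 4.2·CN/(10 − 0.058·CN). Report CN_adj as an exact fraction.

CN_adj = 63700/787 ≈ 80.940

NRCS table: industrial district, soil group C → CN(II) = 91
Dry (AMC I): CN(I) = 4.2·91/(10 − 0.058·91) = (1911/5)/(2361/500) = 63700/787 ≈ 80.940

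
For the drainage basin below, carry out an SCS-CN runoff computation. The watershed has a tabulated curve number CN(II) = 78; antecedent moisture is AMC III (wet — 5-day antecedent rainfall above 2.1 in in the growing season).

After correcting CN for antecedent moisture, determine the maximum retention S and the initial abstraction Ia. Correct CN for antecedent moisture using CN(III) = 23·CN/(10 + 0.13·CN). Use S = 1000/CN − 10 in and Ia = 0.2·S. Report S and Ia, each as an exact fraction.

S = 1100/897 in ≈ 1.226 in; Ia = 220/897 in ≈ 0.245 in

Wet (AMC III): CN(III) = 23·78/(10 + 0.13·78) = 1794/(1007/50) = 89700/1007 ≈ 89.076
S = 1000/(89700/1007) − 10 = 1100/897 in ≈ 1.226 in
Ia = 0.2·(1100/897) = 220/897 in ≈ 0.245 in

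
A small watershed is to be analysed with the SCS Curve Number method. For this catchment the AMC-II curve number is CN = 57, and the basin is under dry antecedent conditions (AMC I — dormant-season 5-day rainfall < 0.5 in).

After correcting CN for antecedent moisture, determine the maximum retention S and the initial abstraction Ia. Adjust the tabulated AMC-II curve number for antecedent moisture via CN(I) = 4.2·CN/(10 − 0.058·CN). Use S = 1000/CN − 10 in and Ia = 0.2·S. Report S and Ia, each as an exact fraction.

S = 21500/1197 in ≈ 17.962 in; Ia = 4300/1197 in ≈ 3.592 in

Adjust CN=57 to AMC I: 4.2·57/(10 − 0.058·57) → (1197/5) ÷ (3347/500) = 119700/3347 ≈ 35.763
Max retention: S = 1000/(119700/3347) − 10 = 21500/1197 in (≈ 17.962 in)
Ia = 0.2·(21500/1197) = 4300/1197 in ≈ 3.592 in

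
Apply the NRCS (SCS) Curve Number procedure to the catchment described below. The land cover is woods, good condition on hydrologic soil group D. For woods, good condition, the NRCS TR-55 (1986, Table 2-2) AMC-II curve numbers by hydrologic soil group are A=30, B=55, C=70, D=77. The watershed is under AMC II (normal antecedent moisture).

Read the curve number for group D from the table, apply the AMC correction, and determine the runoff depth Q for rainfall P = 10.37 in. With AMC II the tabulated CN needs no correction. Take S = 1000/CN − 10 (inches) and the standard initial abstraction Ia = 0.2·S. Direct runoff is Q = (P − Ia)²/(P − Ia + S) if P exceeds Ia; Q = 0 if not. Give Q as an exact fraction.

NRCS table: woods, good condition, soil group D → CN(II) = 77
Average conditions: CN = 77 (no AMC adjustment).
Retention S: 1000/CN − 10 with CN=77.000 → S = 230/77 ≈ 2.987 in
Initial abstraction Ia = S/5 = (230/77)/5 = 46/77 ≈ 0.597 in
P − Ia = 10.370 − 0.597 = 75249/7700 ≈ 9.773 in (> 0, runoff occurs)
Runoff Q = (P−Ia)²/(P−Ia+S) = (9.773)²/(9.773+2.987) = 5662412001/756517300 ≈ 7.485 in

Q = 5662412001/756517300 in ≈ 7.485 in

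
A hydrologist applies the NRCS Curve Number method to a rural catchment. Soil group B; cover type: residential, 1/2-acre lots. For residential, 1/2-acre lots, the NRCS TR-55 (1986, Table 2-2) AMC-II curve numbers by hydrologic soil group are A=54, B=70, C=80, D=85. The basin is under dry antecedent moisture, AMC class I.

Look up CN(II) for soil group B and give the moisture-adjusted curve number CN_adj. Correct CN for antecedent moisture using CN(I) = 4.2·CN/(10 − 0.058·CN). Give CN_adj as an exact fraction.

CN_adj = 4900/99 ≈ 49.495

NRCS table: residential, 1/2-acre lots, soil group B → CN(II) = 70
Dry (AMC I): CN(I) = 4.2·70/(10 − 0.058·70) = 294/(297/50) = 4900/99 ≈ 49.495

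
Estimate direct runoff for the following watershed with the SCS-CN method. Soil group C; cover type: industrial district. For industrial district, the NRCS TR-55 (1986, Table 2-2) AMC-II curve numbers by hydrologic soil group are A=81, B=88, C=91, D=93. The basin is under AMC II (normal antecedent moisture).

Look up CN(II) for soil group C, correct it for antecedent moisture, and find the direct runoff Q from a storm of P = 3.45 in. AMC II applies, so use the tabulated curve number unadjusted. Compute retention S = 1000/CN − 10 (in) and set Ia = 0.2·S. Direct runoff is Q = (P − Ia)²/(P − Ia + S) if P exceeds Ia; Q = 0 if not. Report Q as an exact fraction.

NRCS table: industrial district, soil group C → CN(II) = 91
Average conditions: CN = 91 (no AMC adjustment).
S = 1000/91 − 10 = 90/91 in ≈ 0.989 in
Ia = 0.2S: 0.2·0.989 = 0.198 in (exactly 18/91)
Since P=3.450 > Ia=0.198: effective rainfall P−Ia = 5919/1820 in
Q: (5919/1820)² ÷ (7719/1820) = 11678187/4682860 in (≈ 2.494 in)

Q = 11678187/4682860 in ≈ 2.494 in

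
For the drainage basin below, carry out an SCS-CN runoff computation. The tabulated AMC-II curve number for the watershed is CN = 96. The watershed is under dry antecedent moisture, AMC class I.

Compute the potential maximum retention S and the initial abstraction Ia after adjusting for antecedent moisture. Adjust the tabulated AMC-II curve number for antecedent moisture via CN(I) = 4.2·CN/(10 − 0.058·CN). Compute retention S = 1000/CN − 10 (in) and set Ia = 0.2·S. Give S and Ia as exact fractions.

Adjust CN=96 to AMC I: 4.2·96/(10 − 0.058·96) → (2016/5) ÷ (554/125) = 25200/277 ≈ 90.975
Max retention: S = 1000/(25200/277) − 10 = 125/126 in (≈ 0.992 in)
Ia = 0.2S: 0.2·0.992 = 0.198 in (exactly 25/126)

S = 125/126 in ≈ 0.992 in; Ia = 25/126 in ≈ 0.198 in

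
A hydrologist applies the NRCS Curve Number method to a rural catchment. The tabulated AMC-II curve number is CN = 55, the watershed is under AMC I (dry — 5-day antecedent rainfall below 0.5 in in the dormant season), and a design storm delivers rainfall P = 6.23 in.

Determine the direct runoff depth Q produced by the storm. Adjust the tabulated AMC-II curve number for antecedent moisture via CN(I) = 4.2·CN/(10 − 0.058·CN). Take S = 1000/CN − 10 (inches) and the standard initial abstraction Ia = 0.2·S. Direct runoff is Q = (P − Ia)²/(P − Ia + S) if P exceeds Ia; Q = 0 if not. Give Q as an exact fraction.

Dry (AMC I): CN(I) = 4.2·55/(10 − 0.058·55) = 231/(681/100) = 7700/227 ≈ 33.921
Max retention: S = 1000/(7700/227) − 10 = 1500/77 in (≈ 19.481 in)
Ia = 0.2·(1500/77) = 300/77 in ≈ 3.896 in
Since P=6.230 > Ia=3.896: effective rainfall P−Ia = 17971/7700 in
Q = (17971/7700)²/((17971/7700) + 1500/77) = (322956841/59290000)/(167971/7700) = 322956841/1293376700 in ≈ 0.250 in

Q = 322956841/1293376700 in ≈ 0.250 in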